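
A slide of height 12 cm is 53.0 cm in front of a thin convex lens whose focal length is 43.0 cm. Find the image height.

1/d_i = 1/f − 1/d_o = 1/(43.00) − 1/(53.0) = 0.004388, so d_i = 227.9 cm.
m = −d_i/d_o = -4.300.
|h_i| = |m|·h_o = 4.300 × 12 = 51.6 cm. The image is real, inverted and enlarged, on the far side of the lens.

51.6 cm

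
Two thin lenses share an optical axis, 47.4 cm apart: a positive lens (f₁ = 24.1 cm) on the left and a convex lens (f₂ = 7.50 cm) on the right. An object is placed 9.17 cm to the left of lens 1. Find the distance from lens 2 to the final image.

8.53 cm

Lens 1: 1/d_i1 = 1/f₁ − 1/d_o1 = 1/(24.1) − 1/(9.17) = -0.06756, so d_i1 = -14.80 cm.
The intermediate image is 14.80 cm to the left of lens 1 (virtual), which is 47.4 − (-14.80) = 62.20 cm to the left of lens 2, so d_o2 = +62.20 cm.
Lens 2: 1/d_i2 = 1/f₂ − 1/d_o2 = 1/(7.50) − 1/(62.20) = 0.1173, so d_i2 = 8.53 cm.
The final image is real, 8.53 cm to the right of lens 2 (overall magnification ≈ -0.22).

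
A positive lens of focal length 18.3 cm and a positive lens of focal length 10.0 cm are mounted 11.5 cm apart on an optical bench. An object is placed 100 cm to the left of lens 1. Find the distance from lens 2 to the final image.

5.22 cm

Lens 1: 1/d_i1 = 1/f₁ − 1/d_o1 = 1/(18.3) − 1/(100) = 0.04464, so d_i1 = 22.40 cm.
The intermediate image is 22.40 cm to the right of lens 1, which lies 10.90 cm to the right of lens 2 — a virtual object — so d_o2 = −10.90 cm.
Lens 2: 1/d_i2 = 1/f₂ − 1/d_o2 = 1/(10.0) − 1/(-10.90) = 0.1917, so d_i2 = 5.22 cm.
The final image is real, 5.22 cm to the right of lens 2 (overall magnification ≈ -0.11).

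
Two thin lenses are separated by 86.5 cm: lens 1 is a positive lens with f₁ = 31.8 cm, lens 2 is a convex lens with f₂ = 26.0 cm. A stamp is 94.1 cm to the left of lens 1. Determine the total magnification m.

Lens 1: 1/d_i1 = 1/(31.8) − 1/(94.1) = 0.02082, so d_i1 = 48.03 cm; m₁ = −d_i1/d_o1 = -0.5104.
d_o2 = 86.5 − (48.03) = 38.47 cm.
Lens 2: 1/d_i2 = 1/(26.0) − 1/(38.47) = 0.01247, so d_i2 = 80.21 cm; m₂ = −d_i2/d_o2 = -2.085.
m = m₁·m₂ = (-0.5104)(-2.085) = +1.06.

m = +1.06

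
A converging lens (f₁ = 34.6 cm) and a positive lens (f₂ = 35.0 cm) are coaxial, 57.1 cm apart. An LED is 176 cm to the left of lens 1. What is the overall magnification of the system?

m = -0.408

Lens 1: 1/d_i1 = 1/(34.6) − 1/(176) = 0.02322, so d_i1 = 43.07 cm; m₁ = −d_i1/d_o1 = -0.2447.
d_o2 = 57.1 − (43.07) = 14.03 cm.
Lens 2: 1/d_i2 = 1/(35.0) − 1/(14.03) = -0.04270, so d_i2 = -23.42 cm; m₂ = −d_i2/d_o2 = +1.669.
m = m₁·m₂ = (-0.2447)(+1.669) = -0.408.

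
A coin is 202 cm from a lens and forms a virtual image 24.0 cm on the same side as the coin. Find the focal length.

f = -27.2 cm (diverging)

Virtual image ⇒ d_i = −24.0 cm.
1/f = 1/d_o + 1/d_i = 1/(202) + 1/(-24.0) = -0.03672, so f = -27.2 cm.
Since f is negative, the lens is diverging.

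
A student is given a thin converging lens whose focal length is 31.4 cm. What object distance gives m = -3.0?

m = −d_i/d_o ⇒ d_i = −m·d_o.
1/f = 1/d_o + 1/d_i = 1/d_o − 1/(m·d_o) = (1 − 1/m)/d_o, so d_o = f(1 − 1/m) = (31.40)(1 − 1/(-3.0)) = 41.9 cm.

41.9 cm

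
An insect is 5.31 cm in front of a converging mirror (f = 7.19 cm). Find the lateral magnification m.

1/d_i = 1/f − 1/d_o = 1/(7.190) − 1/(5.31) = -0.04924, so d_i = -20.31 cm.
m = −d_i/d_o = −(-20.31)/(5.31) = +3.82.
The image is virtual, upright and enlarged, behind the mirror.

m = +3.82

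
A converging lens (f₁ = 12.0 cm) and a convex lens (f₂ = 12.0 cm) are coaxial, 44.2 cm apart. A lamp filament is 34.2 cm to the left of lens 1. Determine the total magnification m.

m = +0.473

Lens 1: 1/d_i1 = 1/(12.0) − 1/(34.2) = 0.05409, so d_i1 = 18.49 cm; m₁ = −d_i1/d_o1 = -0.5406.
d_o2 = 44.2 − (18.49) = 25.71 cm.
Lens 2: 1/d_i2 = 1/(12.0) − 1/(25.71) = 0.04444, so d_i2 = 22.50 cm; m₂ = −d_i2/d_o2 = -0.8753.
m = m₁·m₂ = (-0.5406)(-0.8753) = +0.473.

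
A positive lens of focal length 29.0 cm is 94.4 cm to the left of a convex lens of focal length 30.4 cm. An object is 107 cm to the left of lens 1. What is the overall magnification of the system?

m = +0.467

Lens 1: 1/d_i1 = 1/(29.0) − 1/(107) = 0.02514, so d_i1 = 39.78 cm; m₁ = −d_i1/d_o1 = -0.3718.
d_o2 = 94.4 − (39.78) = 54.62 cm.
Lens 2: 1/d_i2 = 1/(30.4) − 1/(54.62) = 0.01459, so d_i2 = 68.56 cm; m₂ = −d_i2/d_o2 = -1.255.
m = m₁·m₂ = (-0.3718)(-1.255) = +0.467.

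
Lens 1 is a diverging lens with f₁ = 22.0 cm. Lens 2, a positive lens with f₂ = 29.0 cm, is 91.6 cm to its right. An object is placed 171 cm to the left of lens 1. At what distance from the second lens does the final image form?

Lens 1 is diverging, so f₁ = −22.0 cm.
Lens 1: 1/d_i1 = 1/f₁ − 1/d_o1 = 1/(-22.0) − 1/(171) = -0.05130, so d_i1 = -19.49 cm.
The intermediate image is 19.49 cm to the left of lens 1 (virtual), which is 91.6 − (-19.49) = 111.1 cm to the left of lens 2, so d_o2 = +111.1 cm.
Lens 2: 1/d_i2 = 1/f₂ − 1/d_o2 = 1/(29.0) − 1/(111.1) = 0.02548, so d_i2 = 39.2 cm.
The final image is real, 39.2 cm to the right of lens 2 (overall magnification ≈ -0.040).

39.2 cm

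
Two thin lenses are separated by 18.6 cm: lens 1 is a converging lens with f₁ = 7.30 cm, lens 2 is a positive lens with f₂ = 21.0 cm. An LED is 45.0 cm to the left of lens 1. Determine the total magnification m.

m = -0.366

Lens 1: 1/d_i1 = 1/(7.30) − 1/(45.0) = 0.1148, so d_i1 = 8.714 cm; m₁ = −d_i1/d_o1 = -0.1936.
d_o2 = 18.6 − (8.714) = 9.886 cm.
Lens 2: 1/d_i2 = 1/(21.0) − 1/(9.886) = -0.05353, so d_i2 = -18.68 cm; m₂ = −d_i2/d_o2 = +1.890.
m = m₁·m₂ = (-0.1936)(+1.890) = -0.366.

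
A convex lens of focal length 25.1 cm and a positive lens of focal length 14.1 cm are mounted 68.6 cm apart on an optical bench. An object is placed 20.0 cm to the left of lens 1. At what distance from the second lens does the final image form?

15.4 cm

Lens 1: 1/d_i1 = 1/f₁ − 1/d_o1 = 1/(25.1) − 1/(20.0) = -0.01016, so d_i1 = -98.43 cm.
The intermediate image is 98.43 cm to the left of lens 1 (virtual), which is 68.6 − (-98.43) = 167.0 cm to the left of lens 2, so d_o2 = +167.0 cm.
Lens 2: 1/d_i2 = 1/f₂ − 1/d_o2 = 1/(14.1) − 1/(167.0) = 0.06493, so d_i2 = 15.4 cm.
The final image is real, 15.4 cm to the right of lens 2 (overall magnification ≈ -0.45).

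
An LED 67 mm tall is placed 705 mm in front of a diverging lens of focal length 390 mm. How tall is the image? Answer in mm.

23.9 mm

For a diverging lens, f = -390 mm.
1/d_i = 1/f − 1/d_o = 1/(-390.0) − 1/(705) = -0.003983, so d_i = -251.1 mm.
m = −d_i/d_o = +0.3562.
|h_i| = |m|·h_o = 0.3562 × 67 = 23.9 mm. The image is virtual, upright and reduced, on the same side as the object.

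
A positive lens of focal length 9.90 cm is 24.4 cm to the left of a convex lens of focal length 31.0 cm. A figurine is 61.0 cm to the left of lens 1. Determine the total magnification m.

Lens 1: 1/d_i1 = 1/(9.90) − 1/(61.0) = 0.08462, so d_i1 = 11.82 cm; m₁ = −d_i1/d_o1 = -0.1938.
d_o2 = 24.4 − (11.82) = 12.58 cm.
Lens 2: 1/d_i2 = 1/(31.0) − 1/(12.58) = -0.04723, so d_i2 = -21.17 cm; m₂ = −d_i2/d_o2 = +1.683.
m = m₁·m₂ = (-0.1938)(+1.683) = -0.326.

m = -0.326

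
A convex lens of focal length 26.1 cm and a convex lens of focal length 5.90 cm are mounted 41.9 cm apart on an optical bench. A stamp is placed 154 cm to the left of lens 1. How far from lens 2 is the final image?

Lens 1: 1/d_i1 = 1/f₁ − 1/d_o1 = 1/(26.1) − 1/(154) = 0.03182, so d_i1 = 31.43 cm.
The intermediate image is 31.43 cm to the right of lens 1, which is 41.9 − (31.43) = 10.47 cm to the left of lens 2, so d_o2 = +10.47 cm.
Lens 2: 1/d_i2 = 1/f₂ − 1/d_o2 = 1/(5.90) − 1/(10.47) = 0.07398, so d_i2 = 13.5 cm.
The final image is real, 13.5 cm to the right of lens 2 (overall magnification ≈ 0.26).

13.5 cm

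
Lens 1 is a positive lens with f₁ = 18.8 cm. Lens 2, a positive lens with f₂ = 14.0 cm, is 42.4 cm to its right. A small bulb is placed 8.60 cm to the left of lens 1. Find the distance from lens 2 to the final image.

18.4 cm

Lens 1: 1/d_i1 = 1/f₁ − 1/d_o1 = 1/(18.8) − 1/(8.60) = -0.06309, so d_i1 = -15.85 cm.
The intermediate image is 15.85 cm to the left of lens 1 (virtual), which is 42.4 − (-15.85) = 58.25 cm to the left of lens 2, so d_o2 = +58.25 cm.
Lens 2: 1/d_i2 = 1/f₂ − 1/d_o2 = 1/(14.0) − 1/(58.25) = 0.05426, so d_i2 = 18.4 cm.
The final image is real, 18.4 cm to the right of lens 2 (overall magnification ≈ -0.58).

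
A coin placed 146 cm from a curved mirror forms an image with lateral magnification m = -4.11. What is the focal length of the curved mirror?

m = −d_i/d_o ⇒ d_i = −m·d_o = −(-4.11)·(146) = 600.1 cm.
1/f = 1/d_o + 1/d_i = 1/(146) + 1/(600.1) = 0.008516, so f = 117 cm.
Since f is positive, the curved mirror is concave.

f = 117 cm (concave)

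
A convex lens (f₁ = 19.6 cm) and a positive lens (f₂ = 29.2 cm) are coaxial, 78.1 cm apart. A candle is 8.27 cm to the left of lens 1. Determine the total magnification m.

Lens 1: 1/d_i1 = 1/(19.6) − 1/(8.27) = -0.06990, so d_i1 = -14.31 cm; m₁ = −d_i1/d_o1 = +1.730.
d_o2 = 78.1 − (-14.31) = 92.41 cm.
Lens 2: 1/d_i2 = 1/(29.2) − 1/(92.41) = 0.02343, so d_i2 = 42.69 cm; m₂ = −d_i2/d_o2 = -0.4620.
m = m₁·m₂ = (+1.730)(-0.4620) = -0.799.

m = -0.799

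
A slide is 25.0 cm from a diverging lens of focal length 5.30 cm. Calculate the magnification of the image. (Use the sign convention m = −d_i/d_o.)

For a diverging lens, f = -5.30 cm.
1/d_i = 1/f − 1/d_o = 1/(-5.300) − 1/(25.0) = -0.2287, so d_i = -4.373 cm.
m = −d_i/d_o = −(-4.373)/(25.0) = +0.175.
The image is virtual, upright and reduced, on the same side as the object.

m = +0.175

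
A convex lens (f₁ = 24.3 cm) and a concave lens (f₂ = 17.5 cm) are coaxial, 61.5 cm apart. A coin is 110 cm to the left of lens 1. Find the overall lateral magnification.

m = -0.104

Lens 1: 1/d_i1 = 1/(24.3) − 1/(110) = 0.03206, so d_i1 = 31.19 cm; m₁ = −d_i1/d_o1 = -0.2835.
d_o2 = 61.5 − (31.19) = 30.31 cm.
f₂ = −17.5 cm (diverging).
Lens 2: 1/d_i2 = 1/(-17.5) − 1/(30.31) = -0.09014, so d_i2 = -11.09 cm; m₂ = −d_i2/d_o2 = +0.3660.
m = m₁·m₂ = (-0.2835)(+0.3660) = -0.104.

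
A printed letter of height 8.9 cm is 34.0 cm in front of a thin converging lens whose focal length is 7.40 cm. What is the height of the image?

1/d_i = 1/f − 1/d_o = 1/(7.400) − 1/(34.0) = 0.1057, so d_i = 9.459 cm.
m = −d_i/d_o = -0.2782.
|h_i| = |m|·h_o = 0.2782 × 8.9 = 2.48 cm. The image is real, inverted and reduced, on the far side of the lens.

2.48 cm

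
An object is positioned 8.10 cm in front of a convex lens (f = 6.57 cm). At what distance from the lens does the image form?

Thin-lens equation: 1/d_i = 1/f − 1/d_o = 1/(6.570) − 1/(8.10) = 0.1522 − 0.1235 = 0.02875, so d_i = 34.8 cm.
The image is real, inverted and enlarged, on the far side of the lens.

34.8 cm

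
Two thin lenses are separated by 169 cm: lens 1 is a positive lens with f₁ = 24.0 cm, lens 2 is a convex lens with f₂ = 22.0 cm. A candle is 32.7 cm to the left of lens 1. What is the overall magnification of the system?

Lens 1: 1/d_i1 = 1/(24.0) − 1/(32.7) = 0.01109, so d_i1 = 90.21 cm; m₁ = −d_i1/d_o1 = -2.759.
d_o2 = 169 − (90.21) = 78.79 cm.
Lens 2: 1/d_i2 = 1/(22.0) − 1/(78.79) = 0.03276, so d_i2 = 30.52 cm; m₂ = −d_i2/d_o2 = -0.3874.
m = m₁·m₂ = (-2.759)(-0.3874) = +1.07.

m = +1.07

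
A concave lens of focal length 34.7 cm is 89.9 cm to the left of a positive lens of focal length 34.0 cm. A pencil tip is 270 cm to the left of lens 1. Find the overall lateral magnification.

m = -0.0447

f₁ = −34.7 cm (diverging).
Lens 1: 1/d_i1 = 1/(-34.7) − 1/(270) = -0.03252, so d_i1 = -30.75 cm; m₁ = −d_i1/d_o1 = +0.1139.
d_o2 = 89.9 − (-30.75) = 120.7 cm.
Lens 2: 1/d_i2 = 1/(34.0) − 1/(120.7) = 0.02113, so d_i2 = 47.33 cm; m₂ = −d_i2/d_o2 = -0.3922.
m = m₁·m₂ = (+0.1139)(-0.3922) = -0.0447.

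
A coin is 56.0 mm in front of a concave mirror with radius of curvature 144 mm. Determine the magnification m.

f = R/2 = 144/2 = 72.00 mm.
1/d_i = 1/f − 1/d_o = 1/(72.00) − 1/(56.0) = -0.003968, so d_i = -252.0 mm.
m = −d_i/d_o = −(-252.0)/(56.0) = +4.50.
The image is virtual, upright and enlarged, behind the mirror.

m = +4.50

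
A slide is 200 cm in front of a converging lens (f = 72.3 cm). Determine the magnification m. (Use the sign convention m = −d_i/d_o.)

1/d_i = 1/f − 1/d_o = 1/(72.30) − 1/(200) = 0.008831, so d_i = 113.2 cm.
m = −d_i/d_o = −(113.2)/(200) = -0.566.
The image is real, inverted and reduced, on the far side of the lens.

m = -0.566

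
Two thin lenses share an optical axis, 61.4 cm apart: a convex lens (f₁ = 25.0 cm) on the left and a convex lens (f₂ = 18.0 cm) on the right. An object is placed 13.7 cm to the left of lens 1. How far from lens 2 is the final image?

22.4 cm

Lens 1: 1/d_i1 = 1/f₁ − 1/d_o1 = 1/(25.0) − 1/(13.7) = -0.03299, so d_i1 = -30.31 cm.
The intermediate image is 30.31 cm to the left of lens 1 (virtual), which is 61.4 − (-30.31) = 91.71 cm to the left of lens 2, so d_o2 = +91.71 cm.
Lens 2: 1/d_i2 = 1/f₂ − 1/d_o2 = 1/(18.0) − 1/(91.71) = 0.04465, so d_i2 = 22.4 cm.
The final image is real, 22.4 cm to the right of lens 2 (overall magnification ≈ -0.54).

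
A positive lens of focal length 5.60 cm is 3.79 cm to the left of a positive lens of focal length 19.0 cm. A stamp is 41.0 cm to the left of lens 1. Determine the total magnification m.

m = -0.139

Lens 1: 1/d_i1 = 1/(5.60) − 1/(41.0) = 0.1542, so d_i1 = 6.486 cm; m₁ = −d_i1/d_o1 = -0.1582.
d_o2 = 3.79 − (6.486) = -2.696 cm (virtual object).
Lens 2: 1/d_i2 = 1/(19.0) − 1/(-2.696) = 0.4236, so d_i2 = 2.361 cm; m₂ = −d_i2/d_o2 = +0.8757.
m = m₁·m₂ = (-0.1582)(+0.8757) = -0.139.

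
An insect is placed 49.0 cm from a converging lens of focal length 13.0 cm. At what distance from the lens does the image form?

Lens equation: 1/s_i = 1/f − 1/s_o = 1/(13.00) − 1/(49.0) = 0.07692 − 0.02041 = 0.05651, so s_i = 17.7 cm.
The image is real, inverted and reduced, on the far side of the lens.

17.7 cm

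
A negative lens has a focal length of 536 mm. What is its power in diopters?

For a negative lens, f = −536 mm.
f = -53.6 cm = -0.536 m.
P = 1/f = 1/(-0.536 m) = -1.87 D.

P = -1.87 D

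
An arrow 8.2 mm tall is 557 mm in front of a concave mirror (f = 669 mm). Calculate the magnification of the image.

m = +5.97

1/d_i = 1/f − 1/d_o = 1/(669.0) − 1/(557) = -0.0003006, so d_i = -3327 mm.
m = −d_i/d_o = −(-3327)/(557) = +5.97.
The image is virtual, upright and enlarged, behind the mirror.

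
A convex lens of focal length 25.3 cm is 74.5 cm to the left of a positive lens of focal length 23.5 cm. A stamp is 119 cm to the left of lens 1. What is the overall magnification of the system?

Lens 1: 1/d_i1 = 1/(25.3) − 1/(119) = 0.03112, so d_i1 = 32.13 cm; m₁ = −d_i1/d_o1 = -0.2700.
d_o2 = 74.5 − (32.13) = 42.37 cm.
Lens 2: 1/d_i2 = 1/(23.5) − 1/(42.37) = 0.01895, so d_i2 = 52.77 cm; m₂ = −d_i2/d_o2 = -1.245.
m = m₁·m₂ = (-0.2700)(-1.245) = +0.336.

m = +0.336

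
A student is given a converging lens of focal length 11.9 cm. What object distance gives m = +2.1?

6.23 cm

m = −d_i/d_o ⇒ d_i = −m·d_o.
1/f = 1/d_o + 1/d_i = 1/d_o − 1/(m·d_o) = (1 − 1/m)/d_o, so d_o = f(1 − 1/m) = (11.90)(1 − 1/(+2.1)) = 6.23 cm.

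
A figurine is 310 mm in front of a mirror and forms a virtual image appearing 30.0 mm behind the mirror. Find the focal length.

f = -33.2 mm (convex)

Virtual image ⇒ d_i = −30.0 mm.
1/f = 1/d_o + 1/d_i = 1/(310) + 1/(-30.0) = -0.03011, so f = -33.2 mm.
Since f is negative, the mirror is convex.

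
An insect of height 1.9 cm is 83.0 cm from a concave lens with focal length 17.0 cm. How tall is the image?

0.323 cm

For a concave lens, f = -17.0 cm.
1/d_i = 1/f − 1/d_o = 1/(-17.00) − 1/(83.0) = -0.07087, so d_i = -14.11 cm.
m = −d_i/d_o = +0.1700.
|h_i| = |m|·h_o = 0.1700 × 1.9 = 0.323 cm. The image is virtual, upright and reduced, on the same side as the object.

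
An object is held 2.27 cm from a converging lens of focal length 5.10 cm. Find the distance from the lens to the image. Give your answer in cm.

Thin-lens equation: 1/s_i = 1/f − 1/s_o = 1/(5.100) − 1/(2.27) = 0.1961 − 0.4405 = -0.2445, so s_i = -4.09 cm.
The image is virtual, upright and enlarged, on the same side as the object.

4.09 cm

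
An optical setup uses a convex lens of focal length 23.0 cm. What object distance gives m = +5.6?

18.9 cm

m = −d_i/d_o ⇒ d_i = −m·d_o.
1/f = 1/d_o + 1/d_i = 1/d_o − 1/(m·d_o) = (1 − 1/m)/d_o, so d_o = f(1 − 1/m) = (23.00)(1 − 1/(+5.6)) = 18.9 cm.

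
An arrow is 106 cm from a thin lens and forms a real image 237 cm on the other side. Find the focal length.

f = 73.2 cm (converging)

Real image ⇒ d_i = +237 cm.
1/f = 1/d_o + 1/d_i = 1/(106) + 1/(237) = 0.01365, so f = 73.2 cm.
Since f is positive, the thin lens is converging.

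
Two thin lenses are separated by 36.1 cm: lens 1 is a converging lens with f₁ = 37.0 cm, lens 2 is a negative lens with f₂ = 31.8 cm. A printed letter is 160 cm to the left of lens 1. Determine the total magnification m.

Lens 1: 1/d_i1 = 1/(37.0) − 1/(160) = 0.02078, so d_i1 = 48.13 cm; m₁ = −d_i1/d_o1 = -0.3008.
d_o2 = 36.1 − (48.13) = -12.03 cm (virtual object).
f₂ = −31.8 cm (diverging).
Lens 2: 1/d_i2 = 1/(-31.8) − 1/(-12.03) = 0.05168, so d_i2 = 19.35 cm; m₂ = −d_i2/d_o2 = +1.608.
m = m₁·m₂ = (-0.3008)(+1.608) = -0.484.

m = -0.484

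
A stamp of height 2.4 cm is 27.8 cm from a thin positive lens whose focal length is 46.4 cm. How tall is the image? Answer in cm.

1/d_i = 1/f − 1/d_o = 1/(46.40) − 1/(27.8) = -0.01442, so d_i = -69.35 cm.
m = −d_i/d_o = +2.495.
|h_i| = |m|·h_o = 2.495 × 2.4 = 5.99 cm. The image is virtual, upright and enlarged, on the same side as the object.

5.99 cm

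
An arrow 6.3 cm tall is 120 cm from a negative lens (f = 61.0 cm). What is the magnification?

m = +0.337

For a negative lens, f = -61.0 cm.
1/d_i = 1/f − 1/d_o = 1/(-61.00) − 1/(120) = -0.02473, so d_i = -40.44 cm.
m = −d_i/d_o = −(-40.44)/(120) = +0.337.
The image is virtual, upright and reduced, on the same side as the object.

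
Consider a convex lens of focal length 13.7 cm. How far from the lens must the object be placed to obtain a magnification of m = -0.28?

m = −d_i/d_o ⇒ d_i = −m·d_o.
1/f = 1/d_o + 1/d_i = 1/d_o − 1/(m·d_o) = (1 − 1/m)/d_o, so d_o = f(1 − 1/m) = (13.70)(1 − 1/(-0.28)) = 62.6 cm.

62.6 cm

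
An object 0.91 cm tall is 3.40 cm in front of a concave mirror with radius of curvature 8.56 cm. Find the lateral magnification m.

f = R/2 = 8.56/2 = 4.280 cm.
1/d_i = 1/f − 1/d_o = 1/(4.280) − 1/(3.40) = -0.06047, so d_i = -16.54 cm.
m = −d_i/d_o = −(-16.54)/(3.40) = +4.86.
The image is virtual, upright and enlarged, behind the mirror.

m = +4.86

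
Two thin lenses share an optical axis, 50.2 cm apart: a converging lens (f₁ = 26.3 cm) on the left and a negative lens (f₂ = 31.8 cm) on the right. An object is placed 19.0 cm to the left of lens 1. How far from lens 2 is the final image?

Lens 1: 1/d_i1 = 1/f₁ − 1/d_o1 = 1/(26.3) − 1/(19.0) = -0.01461, so d_i1 = -68.45 cm.
The intermediate image is 68.45 cm to the left of lens 1 (virtual), which is 50.2 − (-68.45) = 118.7 cm to the left of lens 2, so d_o2 = +118.7 cm.
Lens 2 is diverging, so f₂ = −31.8 cm.
Lens 2: 1/d_i2 = 1/f₂ − 1/d_o2 = 1/(-31.8) − 1/(118.7) = -0.03987, so d_i2 = -25.1 cm.
The final image is virtual, 25.1 cm to the left of lens 2 (overall magnification ≈ 0.76).

25.1 cm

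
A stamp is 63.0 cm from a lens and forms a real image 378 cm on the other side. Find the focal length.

f = 54.0 cm (converging)

Real image ⇒ d_i = +378 cm.
1/f = 1/d_o + 1/d_i = 1/(63.0) + 1/(378) = 0.01852, so f = 54.0 cm.
Since f is positive, the lens is converging.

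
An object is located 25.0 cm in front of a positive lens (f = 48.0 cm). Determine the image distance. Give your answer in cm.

Thin-lens equation: 1/s_i = 1/f − 1/s_o = 1/(48.00) − 1/(25.0) = 0.02083 − 0.04000 = -0.01917, so s_i = -52.2 cm.
The image is virtual, upright and enlarged, on the same side as the object.

52.2 cm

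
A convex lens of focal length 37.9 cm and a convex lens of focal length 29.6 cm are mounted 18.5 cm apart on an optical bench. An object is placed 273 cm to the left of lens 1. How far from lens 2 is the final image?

13.7 cm

Lens 1: 1/d_i1 = 1/f₁ − 1/d_o1 = 1/(37.9) − 1/(273) = 0.02272, so d_i1 = 44.01 cm.
The intermediate image is 44.01 cm to the right of lens 1, which lies 25.51 cm to the right of lens 2 — a virtual object — so d_o2 = −25.51 cm.
Lens 2: 1/d_i2 = 1/f₂ − 1/d_o2 = 1/(29.6) − 1/(-25.51) = 0.07298, so d_i2 = 13.7 cm.
The final image is real, 13.7 cm to the right of lens 2 (overall magnification ≈ -0.087).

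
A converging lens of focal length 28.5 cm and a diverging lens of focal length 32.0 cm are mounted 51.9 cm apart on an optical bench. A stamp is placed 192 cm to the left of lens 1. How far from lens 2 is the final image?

Lens 1: 1/d_i1 = 1/f₁ − 1/d_o1 = 1/(28.5) − 1/(192) = 0.02988, so d_i1 = 33.47 cm.
The intermediate image is 33.47 cm to the right of lens 1, which is 51.9 − (33.47) = 18.43 cm to the left of lens 2, so d_o2 = +18.43 cm.
Lens 2 is diverging, so f₂ = −32.0 cm.
Lens 2: 1/d_i2 = 1/f₂ − 1/d_o2 = 1/(-32.0) − 1/(18.43) = -0.08551, so d_i2 = -11.7 cm.
The final image is virtual, 11.7 cm to the left of lens 2 (overall magnification ≈ -0.11).

11.7 cm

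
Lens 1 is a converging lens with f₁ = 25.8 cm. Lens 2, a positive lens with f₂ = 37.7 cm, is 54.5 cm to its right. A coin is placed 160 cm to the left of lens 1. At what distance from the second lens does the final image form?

Lens 1: 1/d_i1 = 1/f₁ − 1/d_o1 = 1/(25.8) − 1/(160) = 0.03251, so d_i1 = 30.76 cm.
The intermediate image is 30.76 cm to the right of lens 1, which is 54.5 − (30.76) = 23.74 cm to the left of lens 2, so d_o2 = +23.74 cm.
Lens 2: 1/d_i2 = 1/f₂ − 1/d_o2 = 1/(37.7) − 1/(23.74) = -0.01560, so d_i2 = -64.1 cm.
The final image is virtual, 64.1 cm to the left of lens 2 (overall magnification ≈ -0.52).

64.1 cm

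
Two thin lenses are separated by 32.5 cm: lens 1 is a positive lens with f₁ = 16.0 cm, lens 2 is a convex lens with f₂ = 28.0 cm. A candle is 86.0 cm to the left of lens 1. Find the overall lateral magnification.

Lens 1: 1/d_i1 = 1/(16.0) − 1/(86.0) = 0.05087, so d_i1 = 19.66 cm; m₁ = −d_i1/d_o1 = -0.2286.
d_o2 = 32.5 − (19.66) = 12.84 cm.
Lens 2: 1/d_i2 = 1/(28.0) − 1/(12.84) = -0.04217, so d_i2 = -23.72 cm; m₂ = −d_i2/d_o2 = +1.847.
m = m₁·m₂ = (-0.2286)(+1.847) = -0.422.

m = -0.422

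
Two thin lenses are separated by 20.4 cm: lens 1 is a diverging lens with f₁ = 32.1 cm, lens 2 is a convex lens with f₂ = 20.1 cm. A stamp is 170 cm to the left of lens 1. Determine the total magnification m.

m = -0.117

f₁ = −32.1 cm (diverging).
Lens 1: 1/d_i1 = 1/(-32.1) − 1/(170) = -0.03704, so d_i1 = -27.00 cm; m₁ = −d_i1/d_o1 = +0.1588.
d_o2 = 20.4 − (-27.00) = 47.40 cm.
Lens 2: 1/d_i2 = 1/(20.1) − 1/(47.40) = 0.02865, so d_i2 = 34.90 cm; m₂ = −d_i2/d_o2 = -0.7363.
m = m₁·m₂ = (+0.1588)(-0.7363) = -0.117.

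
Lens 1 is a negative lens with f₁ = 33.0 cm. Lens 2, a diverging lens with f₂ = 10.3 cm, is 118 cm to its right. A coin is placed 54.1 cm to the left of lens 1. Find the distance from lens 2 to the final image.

Lens 1 is diverging, so f₁ = −33.0 cm.
Lens 1: 1/d_i1 = 1/f₁ − 1/d_o1 = 1/(-33.0) − 1/(54.1) = -0.04879, so d_i1 = -20.50 cm.
The intermediate image is 20.50 cm to the left of lens 1 (virtual), which is 118 − (-20.50) = 138.5 cm to the left of lens 2, so d_o2 = +138.5 cm.
Lens 2 is diverging, so f₂ = −10.3 cm.
Lens 2: 1/d_i2 = 1/f₂ − 1/d_o2 = 1/(-10.3) − 1/(138.5) = -0.1043, so d_i2 = -9.59 cm.
The final image is virtual, 9.59 cm to the left of lens 2 (overall magnification ≈ 0.026).

9.59 cm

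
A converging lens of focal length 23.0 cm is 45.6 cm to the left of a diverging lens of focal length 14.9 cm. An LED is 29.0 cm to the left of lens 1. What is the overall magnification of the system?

m = +1.13

Lens 1: 1/d_i1 = 1/(23.0) − 1/(29.0) = 0.008996, so d_i1 = 111.2 cm; m₁ = −d_i1/d_o1 = -3.834.
d_o2 = 45.6 − (111.2) = -65.60 cm (virtual object).
f₂ = −14.9 cm (diverging).
Lens 2: 1/d_i2 = 1/(-14.9) − 1/(-65.60) = -0.05187, so d_i2 = -19.28 cm; m₂ = −d_i2/d_o2 = -0.2939.
m = m₁·m₂ = (-3.834)(-0.2939) = +1.13.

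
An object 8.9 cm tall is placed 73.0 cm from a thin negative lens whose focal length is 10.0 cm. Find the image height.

1.07 cm

For a negative lens, f = -10.0 cm.
1/d_i = 1/f − 1/d_o = 1/(-10.00) − 1/(73.0) = -0.1137, so d_i = -8.795 cm.
m = −d_i/d_o = +0.1205.
|h_i| = |m|·h_o = 0.1205 × 8.9 = 1.07 cm. The image is virtual, upright and reduced, on the same side as the object.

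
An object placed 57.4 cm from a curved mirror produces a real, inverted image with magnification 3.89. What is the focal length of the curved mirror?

f = 45.7 cm (concave)

m = −d_i/d_o ⇒ d_i = −m·d_o = −(-3.89)·(57.4) = 223.3 cm.
1/f = 1/d_o + 1/d_i = 1/(57.4) + 1/(223.3) = 0.02190, so f = 45.7 cm.
Since f is positive, the curved mirror is concave.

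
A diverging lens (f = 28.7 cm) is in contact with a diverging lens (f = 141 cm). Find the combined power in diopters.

P₁ = 1/f₁ = 1/(-0.287 m) = -3.484 D; P₂ = 1/f₂ = 1/(-1.41 m) = -0.7092 D.
For thin lenses in contact, P = P₁ + P₂ = (-3.484) + (-0.7092) = -4.19 D.

P = -4.19 D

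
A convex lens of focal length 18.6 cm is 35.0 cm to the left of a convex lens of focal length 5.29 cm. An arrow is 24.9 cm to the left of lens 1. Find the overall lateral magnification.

Lens 1: 1/d_i1 = 1/(18.6) − 1/(24.9) = 0.01360, so d_i1 = 73.51 cm; m₁ = −d_i1/d_o1 = -2.952.
d_o2 = 35.0 − (73.51) = -38.51 cm (virtual object).
Lens 2: 1/d_i2 = 1/(5.29) − 1/(-38.51) = 0.2150, so d_i2 = 4.651 cm; m₂ = −d_i2/d_o2 = +0.1208.
m = m₁·m₂ = (-2.952)(+0.1208) = -0.357.

m = -0.357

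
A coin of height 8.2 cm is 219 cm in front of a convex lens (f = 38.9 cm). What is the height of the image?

1/d_i = 1/f − 1/d_o = 1/(38.90) − 1/(219) = 0.02114, so d_i = 47.30 cm.
m = −d_i/d_o = -0.2160.
|h_i| = |m|·h_o = 0.2160 × 8.2 = 1.77 cm. The image is real, inverted and reduced, on the far side of the lens.

1.77 cm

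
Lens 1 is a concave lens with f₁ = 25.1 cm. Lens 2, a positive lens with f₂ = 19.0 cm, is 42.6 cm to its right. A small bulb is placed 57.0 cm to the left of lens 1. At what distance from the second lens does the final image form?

27.8 cm

Lens 1 is diverging, so f₁ = −25.1 cm.
Lens 1: 1/d_i1 = 1/f₁ − 1/d_o1 = 1/(-25.1) − 1/(57.0) = -0.05738, so d_i1 = -17.43 cm.
The intermediate image is 17.43 cm to the left of lens 1 (virtual), which is 42.6 − (-17.43) = 60.03 cm to the left of lens 2, so d_o2 = +60.03 cm.
Lens 2: 1/d_i2 = 1/f₂ − 1/d_o2 = 1/(19.0) − 1/(60.03) = 0.03597, so d_i2 = 27.8 cm.
The final image is real, 27.8 cm to the right of lens 2 (overall magnification ≈ -0.14).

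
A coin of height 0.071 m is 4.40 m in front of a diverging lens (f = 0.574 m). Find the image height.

0.00819 m

For a diverging lens, f = -0.574 m.
1/d_i = 1/f − 1/d_o = 1/(-0.5740) − 1/(4.40) = -1.969, so d_i = -0.5078 m.
m = −d_i/d_o = +0.1154.
|h_i| = |m|·h_o = 0.1154 × 0.071 = 0.00819 m. The image is virtual, upright and reduced, on the same side as the object.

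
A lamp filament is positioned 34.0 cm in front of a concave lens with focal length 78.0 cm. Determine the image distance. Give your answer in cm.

For a concave lens, f = -78.0 cm.
Lens equation: 1/q = 1/f − 1/p = 1/(-78.00) − 1/(34.0) = -0.01282 − 0.02941 = -0.04223, so q = -23.7 cm.
The image is virtual, upright and reduced, on the same side as the object.

23.7 cm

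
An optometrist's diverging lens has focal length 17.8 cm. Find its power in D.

For a diverging lens, f = −17.8 cm.
f = -17.8 cm = -0.178 m.
P = 1/f = 1/(-0.178 m) = -5.62 D.

P = -5.62 D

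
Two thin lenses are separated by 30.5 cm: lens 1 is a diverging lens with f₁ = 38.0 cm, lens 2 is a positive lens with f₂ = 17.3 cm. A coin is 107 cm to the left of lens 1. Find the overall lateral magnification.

m = -0.110

f₁ = −38.0 cm (diverging).
Lens 1: 1/d_i1 = 1/(-38.0) − 1/(107) = -0.03566, so d_i1 = -28.04 cm; m₁ = −d_i1/d_o1 = +0.2621.
d_o2 = 30.5 − (-28.04) = 58.54 cm.
Lens 2: 1/d_i2 = 1/(17.3) − 1/(58.54) = 0.04072, so d_i2 = 24.56 cm; m₂ = −d_i2/d_o2 = -0.4195.
m = m₁·m₂ = (+0.2621)(-0.4195) = -0.110.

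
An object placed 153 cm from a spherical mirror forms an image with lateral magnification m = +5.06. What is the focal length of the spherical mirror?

m = −d_i/d_o ⇒ d_i = −m·d_o = −(+5.06)·(153) = -774.2 cm.
1/f = 1/d_o + 1/d_i = 1/(153) + 1/(-774.2) = 0.005244, so f = 191 cm.
Since f is positive, the spherical mirror is concave.

f = 191 cm (concave)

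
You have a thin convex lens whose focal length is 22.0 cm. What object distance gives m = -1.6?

m = −d_i/d_o ⇒ d_i = −m·d_o.
1/f = 1/d_o + 1/d_i = 1/d_o − 1/(m·d_o) = (1 − 1/m)/d_o, so d_o = f(1 − 1/m) = (22.00)(1 − 1/(-1.6)) = 35.8 cm.

35.8 cm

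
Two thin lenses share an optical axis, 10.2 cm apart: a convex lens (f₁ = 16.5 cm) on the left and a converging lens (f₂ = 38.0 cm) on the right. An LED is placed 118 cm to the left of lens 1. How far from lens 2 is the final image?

7.26 cm

Lens 1: 1/d_i1 = 1/f₁ − 1/d_o1 = 1/(16.5) − 1/(118) = 0.05213, so d_i1 = 19.18 cm.
The intermediate image is 19.18 cm to the right of lens 1, which lies 8.980 cm to the right of lens 2 — a virtual object — so d_o2 = −8.980 cm.
Lens 2: 1/d_i2 = 1/f₂ − 1/d_o2 = 1/(38.0) − 1/(-8.980) = 0.1377, so d_i2 = 7.26 cm.
The final image is real, 7.26 cm to the right of lens 2 (overall magnification ≈ -0.13).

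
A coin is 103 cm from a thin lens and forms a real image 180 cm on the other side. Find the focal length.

Real image ⇒ d_i = +180 cm.
1/f = 1/d_o + 1/d_i = 1/(103) + 1/(180) = 0.01526, so f = 65.5 cm.
Since f is positive, the thin lens is converging.

f = 65.5 cm (converging)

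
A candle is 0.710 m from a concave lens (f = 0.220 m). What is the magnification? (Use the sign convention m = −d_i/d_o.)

For a concave lens, f = -0.220 m.
1/d_i = 1/f − 1/d_o = 1/(-0.2200) − 1/(0.710) = -5.954, so d_i = -0.1680 m.
m = −d_i/d_o = −(-0.1680)/(0.710) = +0.237.
The image is virtual, upright and reduced, on the same side as the object.

m = +0.237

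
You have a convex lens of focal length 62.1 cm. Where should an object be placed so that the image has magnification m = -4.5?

m = −d_i/d_o ⇒ d_i = −m·d_o.
1/f = 1/d_o + 1/d_i = 1/d_o − 1/(m·d_o) = (1 − 1/m)/d_o, so d_o = f(1 − 1/m) = (62.10)(1 − 1/(-4.5)) = 75.9 cm.

75.9 cm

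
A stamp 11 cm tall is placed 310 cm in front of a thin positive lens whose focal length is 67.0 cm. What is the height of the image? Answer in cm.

3.03 cm

1/d_i = 1/f − 1/d_o = 1/(67.00) − 1/(310) = 0.01170, so d_i = 85.47 cm.
m = −d_i/d_o = -0.2757.
|h_i| = |m|·h_o = 0.2757 × 11 = 3.03 cm. The image is real, inverted and reduced, on the far side of the lens.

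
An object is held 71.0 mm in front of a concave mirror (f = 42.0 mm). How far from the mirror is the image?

103 mm

Mirror equation: 1/d_i = 1/f − 1/d_o = 1/(42.00) − 1/(71.0) = 0.02381 − 0.01408 = 0.009725, so d_i = 103 mm.
The image is real, inverted and enlarged, in front of the mirror.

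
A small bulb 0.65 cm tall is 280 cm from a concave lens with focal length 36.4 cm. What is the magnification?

For a concave lens, f = -36.4 cm.
1/d_i = 1/f − 1/d_o = 1/(-36.40) − 1/(280) = -0.03104, so d_i = -32.21 cm.
m = −d_i/d_o = −(-32.21)/(280) = +0.115.
The image is virtual, upright and reduced, on the same side as the object.

m = +0.115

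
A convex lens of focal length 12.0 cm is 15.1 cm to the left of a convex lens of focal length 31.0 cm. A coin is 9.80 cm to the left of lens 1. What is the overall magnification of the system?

Lens 1: 1/d_i1 = 1/(12.0) − 1/(9.80) = -0.01871, so d_i1 = -53.45 cm; m₁ = −d_i1/d_o1 = +5.454.
d_o2 = 15.1 − (-53.45) = 68.55 cm.
Lens 2: 1/d_i2 = 1/(31.0) − 1/(68.55) = 0.01767, so d_i2 = 56.59 cm; m₂ = −d_i2/d_o2 = -0.8256.
m = m₁·m₂ = (+5.454)(-0.8256) = -4.50.

m = -4.50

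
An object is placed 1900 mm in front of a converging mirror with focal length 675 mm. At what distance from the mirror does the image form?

1050 mm

Mirror equation: 1/v = 1/f − 1/u = 1/(675.0) − 1/(1900) = 0.001481 − 0.0005263 = 0.0009552, so v = 1050 mm.
The image is real, inverted and reduced, in front of the mirror.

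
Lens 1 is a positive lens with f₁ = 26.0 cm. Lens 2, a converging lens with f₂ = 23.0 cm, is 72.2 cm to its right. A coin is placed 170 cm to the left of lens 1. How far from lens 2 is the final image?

51.6 cm

Lens 1: 1/d_i1 = 1/f₁ − 1/d_o1 = 1/(26.0) − 1/(170) = 0.03258, so d_i1 = 30.69 cm.
The intermediate image is 30.69 cm to the right of lens 1, which is 72.2 − (30.69) = 41.51 cm to the left of lens 2, so d_o2 = +41.51 cm.
Lens 2: 1/d_i2 = 1/f₂ − 1/d_o2 = 1/(23.0) − 1/(41.51) = 0.01939, so d_i2 = 51.6 cm.
The final image is real, 51.6 cm to the right of lens 2 (overall magnification ≈ 0.22).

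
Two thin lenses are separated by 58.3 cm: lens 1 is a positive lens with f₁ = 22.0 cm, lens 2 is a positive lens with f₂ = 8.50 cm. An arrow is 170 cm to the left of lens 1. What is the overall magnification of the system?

m = +0.0515

Lens 1: 1/d_i1 = 1/(22.0) − 1/(170) = 0.03957, so d_i1 = 25.27 cm; m₁ = −d_i1/d_o1 = -0.1486.
d_o2 = 58.3 − (25.27) = 33.03 cm.
Lens 2: 1/d_i2 = 1/(8.50) − 1/(33.03) = 0.08737, so d_i2 = 11.45 cm; m₂ = −d_i2/d_o2 = -0.3465.
m = m₁·m₂ = (-0.1486)(-0.3465) = +0.0515.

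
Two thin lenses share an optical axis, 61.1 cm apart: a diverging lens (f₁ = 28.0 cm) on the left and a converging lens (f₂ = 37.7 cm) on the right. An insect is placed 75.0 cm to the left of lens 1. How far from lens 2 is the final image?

70.2 cm

Lens 1 is diverging, so f₁ = −28.0 cm.
Lens 1: 1/d_i1 = 1/f₁ − 1/d_o1 = 1/(-28.0) − 1/(75.0) = -0.04905, so d_i1 = -20.39 cm.
The intermediate image is 20.39 cm to the left of lens 1 (virtual), which is 61.1 − (-20.39) = 81.49 cm to the left of lens 2, so d_o2 = +81.49 cm.
Lens 2: 1/d_i2 = 1/f₂ − 1/d_o2 = 1/(37.7) − 1/(81.49) = 0.01425, so d_i2 = 70.2 cm.
The final image is real, 70.2 cm to the right of lens 2 (overall magnification ≈ -0.23).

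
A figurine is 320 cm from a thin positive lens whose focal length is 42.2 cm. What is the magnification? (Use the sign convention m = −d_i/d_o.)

1/d_i = 1/f − 1/d_o = 1/(42.20) − 1/(320) = 0.02057, so d_i = 48.61 cm.
m = −d_i/d_o = −(48.61)/(320) = -0.152.
The image is real, inverted and reduced, on the far side of the lens.

m = -0.152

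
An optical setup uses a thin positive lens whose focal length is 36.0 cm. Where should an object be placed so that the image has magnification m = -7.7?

40.7 cm

m = −d_i/d_o ⇒ d_i = −m·d_o.
1/f = 1/d_o + 1/d_i = 1/d_o − 1/(m·d_o) = (1 − 1/m)/d_o, so d_o = f(1 − 1/m) = (36.00)(1 − 1/(-7.7)) = 40.7 cm.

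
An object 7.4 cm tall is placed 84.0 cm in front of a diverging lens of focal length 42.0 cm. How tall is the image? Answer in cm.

2.47 cm

For a diverging lens, f = -42.0 cm.
1/d_i = 1/f − 1/d_o = 1/(-42.00) − 1/(84.0) = -0.03571, so d_i = -28.00 cm.
m = −d_i/d_o = +0.3333.
|h_i| = |m|·h_o = 0.3333 × 7.4 = 2.47 cm. The image is virtual, upright and reduced, on the same side as the object.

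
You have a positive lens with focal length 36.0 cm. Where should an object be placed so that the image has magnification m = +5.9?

29.9 cm

m = −d_i/d_o ⇒ d_i = −m·d_o.
1/f = 1/d_o + 1/d_i = 1/d_o − 1/(m·d_o) = (1 − 1/m)/d_o, so d_o = f(1 − 1/m) = (36.00)(1 − 1/(+5.9)) = 29.9 cm.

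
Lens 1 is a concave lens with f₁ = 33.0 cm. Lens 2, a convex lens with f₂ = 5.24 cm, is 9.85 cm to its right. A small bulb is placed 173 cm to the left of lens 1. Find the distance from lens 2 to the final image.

6.09 cm

Lens 1 is diverging, so f₁ = −33.0 cm.
Lens 1: 1/d_i1 = 1/f₁ − 1/d_o1 = 1/(-33.0) − 1/(173) = -0.03608, so d_i1 = -27.71 cm.
The intermediate image is 27.71 cm to the left of lens 1 (virtual), which is 9.85 − (-27.71) = 37.56 cm to the left of lens 2, so d_o2 = +37.56 cm.
Lens 2: 1/d_i2 = 1/f₂ − 1/d_o2 = 1/(5.24) − 1/(37.56) = 0.1642, so d_i2 = 6.09 cm.
The final image is real, 6.09 cm to the right of lens 2 (overall magnification ≈ -0.026).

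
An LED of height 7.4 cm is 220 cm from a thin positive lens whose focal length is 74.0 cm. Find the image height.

1/d_i = 1/f − 1/d_o = 1/(74.00) − 1/(220) = 0.008968, so d_i = 111.5 cm.
m = −d_i/d_o = -0.5068.
|h_i| = |m|·h_o = 0.5068 × 7.4 = 3.75 cm. The image is real, inverted and reduced, on the far side of the lens.

3.75 cm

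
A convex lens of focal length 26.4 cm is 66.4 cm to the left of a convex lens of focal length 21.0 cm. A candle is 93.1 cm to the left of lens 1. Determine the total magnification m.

m = +0.972

Lens 1: 1/d_i1 = 1/(26.4) − 1/(93.1) = 0.02714, so d_i1 = 36.85 cm; m₁ = −d_i1/d_o1 = -0.3958.
d_o2 = 66.4 − (36.85) = 29.55 cm.
Lens 2: 1/d_i2 = 1/(21.0) − 1/(29.55) = 0.01378, so d_i2 = 72.58 cm; m₂ = −d_i2/d_o2 = -2.456.
m = m₁·m₂ = (-0.3958)(-2.456) = +0.972.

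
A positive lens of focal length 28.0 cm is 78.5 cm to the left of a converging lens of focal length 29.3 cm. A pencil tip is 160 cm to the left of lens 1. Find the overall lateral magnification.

Lens 1: 1/d_i1 = 1/(28.0) − 1/(160) = 0.02946, so d_i1 = 33.94 cm; m₁ = −d_i1/d_o1 = -0.2121.
d_o2 = 78.5 − (33.94) = 44.56 cm.
Lens 2: 1/d_i2 = 1/(29.3) − 1/(44.56) = 0.01169, so d_i2 = 85.56 cm; m₂ = −d_i2/d_o2 = -1.920.
m = m₁·m₂ = (-0.2121)(-1.920) = +0.407.

m = +0.407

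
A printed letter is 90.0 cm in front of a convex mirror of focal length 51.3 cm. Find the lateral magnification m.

m = +0.363

For a convex mirror, f = -51.3 cm.
1/d_i = 1/f − 1/d_o = 1/(-51.30) − 1/(90.0) = -0.03060, so d_i = -32.68 cm.
m = −d_i/d_o = −(-32.68)/(90.0) = +0.363.
The image is virtual, upright and reduced, behind the mirror.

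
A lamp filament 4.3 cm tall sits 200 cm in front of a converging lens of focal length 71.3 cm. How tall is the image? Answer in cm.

2.38 cm

1/d_i = 1/f − 1/d_o = 1/(71.30) − 1/(200) = 0.009025, so d_i = 110.8 cm.
m = −d_i/d_o = -0.5540.
|h_i| = |m|·h_o = 0.5540 × 4.3 = 2.38 cm. The image is real, inverted and reduced, on the far side of the lens.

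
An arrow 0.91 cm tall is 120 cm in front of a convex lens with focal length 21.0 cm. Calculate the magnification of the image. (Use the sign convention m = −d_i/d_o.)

1/d_i = 1/f − 1/d_o = 1/(21.00) − 1/(120) = 0.03929, so d_i = 25.45 cm.
m = −d_i/d_o = −(25.45)/(120) = -0.212.
The image is real, inverted and reduced, on the far side of the lens.

m = -0.212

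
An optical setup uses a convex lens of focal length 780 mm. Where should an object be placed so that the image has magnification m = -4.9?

m = −d_i/d_o ⇒ d_i = −m·d_o.
1/f = 1/d_o + 1/d_i = 1/d_o − 1/(m·d_o) = (1 − 1/m)/d_o, so d_o = f(1 − 1/m) = (780.0)(1 − 1/(-4.9)) = 939 mm.

939 mm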